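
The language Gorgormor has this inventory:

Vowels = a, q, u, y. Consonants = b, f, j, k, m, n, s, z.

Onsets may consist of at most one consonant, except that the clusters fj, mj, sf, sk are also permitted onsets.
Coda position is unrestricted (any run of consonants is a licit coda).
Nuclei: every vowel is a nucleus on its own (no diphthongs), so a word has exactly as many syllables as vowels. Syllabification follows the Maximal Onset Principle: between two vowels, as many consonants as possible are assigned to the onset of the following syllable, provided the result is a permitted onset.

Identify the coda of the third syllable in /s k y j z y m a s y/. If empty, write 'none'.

none

Vowels present: y, y, a, y; each is a nucleus, giving 4 syllables.
Between /y/ (V1) and /y/ (V2): /jz/; trying suffixes from longest down, /z/ is the first permitted one, so coda /j/ | onset /z/.
Between /y/ (V2) and /a/ (V3): /m/ is a single consonant, so it becomes the next onset.
Between /a/ (V3) and /y/ (V4): /s/ → onset of the next syllable (single consonants are always licit onsets).
Putting it together: skyj.zy.ma.sy.
Syllable 3 is /ma/: onset /m/, nucleus /a/, coda ∅.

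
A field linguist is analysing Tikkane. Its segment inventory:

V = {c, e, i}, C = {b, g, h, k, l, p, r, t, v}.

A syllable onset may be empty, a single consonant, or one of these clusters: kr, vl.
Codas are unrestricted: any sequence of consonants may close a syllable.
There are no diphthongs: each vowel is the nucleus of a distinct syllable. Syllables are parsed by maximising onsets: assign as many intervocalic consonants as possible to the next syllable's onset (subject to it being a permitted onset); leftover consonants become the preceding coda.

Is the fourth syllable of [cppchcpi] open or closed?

open

The vowels are c, c, c, i — 4 nuclei, so 4 syllables.
σ1/σ2 boundary: cluster /pp/ — the longest permitted-onset suffix is /p/; onset = /p/, preceding coda = /p/.
σ2/σ3 boundary: /h/ is a single consonant, so it becomes the next onset.
σ3/σ4 boundary: /p/ → onset of the next syllable (single consonants are always licit onsets).
Syllabification: cp.pc.hc.pi.
Syllable 4 is /pi/; it ends in its nucleus with no coda, so it is open.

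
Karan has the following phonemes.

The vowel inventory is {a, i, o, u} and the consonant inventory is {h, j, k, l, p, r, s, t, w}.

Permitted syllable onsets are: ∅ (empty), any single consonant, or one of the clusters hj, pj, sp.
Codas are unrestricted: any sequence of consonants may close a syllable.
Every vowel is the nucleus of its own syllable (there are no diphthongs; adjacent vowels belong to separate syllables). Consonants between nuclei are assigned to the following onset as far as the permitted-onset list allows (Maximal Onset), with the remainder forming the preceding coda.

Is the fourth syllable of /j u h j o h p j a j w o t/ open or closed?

closed

Vowels present: u, o, a, o; each is a nucleus, giving 4 syllables.
V1 /u/ – V2 /o/: /hj/ is a licit onset in full, so it all attaches to the next syllable.
V2 /o/ – V3 /a/: /hpj/ — longest licit onset from the right is /pj/, leaving /h/ as coda.
V3 /a/ – V4 /o/: /jw/ splits as /j/ + /w/ (/w/ is the longest suffix that is a licit onset).
So the parse is ju.hjoh.pjaj.wot.
Syllable 4 is /wot/ with coda /t/, so it is closed.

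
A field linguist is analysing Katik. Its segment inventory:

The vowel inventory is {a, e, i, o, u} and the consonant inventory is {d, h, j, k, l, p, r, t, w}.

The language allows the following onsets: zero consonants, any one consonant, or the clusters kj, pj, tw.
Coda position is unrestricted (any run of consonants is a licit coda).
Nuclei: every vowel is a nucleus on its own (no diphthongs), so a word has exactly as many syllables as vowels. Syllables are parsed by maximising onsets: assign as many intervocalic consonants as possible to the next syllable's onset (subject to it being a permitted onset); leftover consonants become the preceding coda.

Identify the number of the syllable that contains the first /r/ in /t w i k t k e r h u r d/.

Vowels present: i, e, u; each is a nucleus, giving 3 syllables.
/i…e/ gap (V1→V2): cluster /ktk/ — the longest permitted-onset suffix is /k/; onset = /k/, preceding coda = /kt/.
/e…u/ gap (V2→V3): cluster /rh/ — the longest permitted-onset suffix is /h/; onset = /h/, preceding coda = /r/.
Putting it together: twikt.ker.hurd.
The first /r/ is in the coda of syllable 2 (/ker/).

2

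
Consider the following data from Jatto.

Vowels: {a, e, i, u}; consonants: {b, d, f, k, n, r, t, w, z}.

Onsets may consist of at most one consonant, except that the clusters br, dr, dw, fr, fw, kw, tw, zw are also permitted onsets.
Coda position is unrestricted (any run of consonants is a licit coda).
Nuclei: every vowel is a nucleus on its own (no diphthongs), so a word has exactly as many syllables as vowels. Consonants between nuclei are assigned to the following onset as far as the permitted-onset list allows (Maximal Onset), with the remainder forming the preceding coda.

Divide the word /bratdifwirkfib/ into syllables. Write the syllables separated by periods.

Vowels present: a, i, i, i; each is a nucleus, giving 4 syllables.
Between /a/ (V1) and /i/ (V2): /td/; trying suffixes from longest down, /d/ is the first permitted one, so coda /t/ | onset /d/.
Between /i/ (V2) and /i/ (V3): cluster /fw/ — /fw/ is itself a permitted onset, so the whole cluster goes right; preceding coda = ∅.
Between /i/ (V3) and /i/ (V4): /rkf/ — longest licit onset from the right is /f/, leaving /rk/ as coda.

brat.di.fwirk.fib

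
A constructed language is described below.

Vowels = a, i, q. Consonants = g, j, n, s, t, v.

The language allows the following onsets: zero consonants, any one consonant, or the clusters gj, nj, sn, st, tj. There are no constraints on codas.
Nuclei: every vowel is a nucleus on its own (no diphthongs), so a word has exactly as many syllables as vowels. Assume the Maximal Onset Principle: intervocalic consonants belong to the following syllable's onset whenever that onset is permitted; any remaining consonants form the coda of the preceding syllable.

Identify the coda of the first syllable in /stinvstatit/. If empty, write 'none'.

Vowels present: i, a, i; each is a nucleus, giving 3 syllables.
/i…a/ gap (V1→V2): /nvst/ — longest licit onset from the right is /st/, leaving /nv/ as coda.
/a…i/ gap (V2→V3): /t/ is a single consonant, so it becomes the next onset.
So the parse is stinv.sta.tit.
Syllable 1 is /stinv/: onset /st/, nucleus /i/, coda /nv/.

nv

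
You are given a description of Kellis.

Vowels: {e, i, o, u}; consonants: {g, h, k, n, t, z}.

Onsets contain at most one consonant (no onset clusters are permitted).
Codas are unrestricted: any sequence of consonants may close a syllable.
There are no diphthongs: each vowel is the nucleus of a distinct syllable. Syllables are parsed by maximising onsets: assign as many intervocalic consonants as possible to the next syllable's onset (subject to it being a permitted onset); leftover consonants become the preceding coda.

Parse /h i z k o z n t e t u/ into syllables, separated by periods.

Nuclei (vowels): i, o, e, u → 4 syllables.
σ1/σ2 boundary: cluster /zk/ — the longest permitted-onset suffix is /k/; onset = /k/, preceding coda = /z/.
σ2/σ3 boundary: /znt/; trying suffixes from longest down, /t/ is the first permitted one, so coda /zn/ | onset /t/.
σ3/σ4 boundary: /t/ → onset of the next syllable (single consonants are always licit onsets).

hiz.kozn.te.tu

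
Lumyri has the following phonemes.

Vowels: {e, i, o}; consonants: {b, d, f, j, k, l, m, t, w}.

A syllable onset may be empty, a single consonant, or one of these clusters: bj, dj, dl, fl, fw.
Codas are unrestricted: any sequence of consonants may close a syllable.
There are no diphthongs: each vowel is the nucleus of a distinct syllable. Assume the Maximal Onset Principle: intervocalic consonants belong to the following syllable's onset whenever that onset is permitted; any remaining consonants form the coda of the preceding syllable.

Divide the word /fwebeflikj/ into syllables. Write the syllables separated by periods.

The vowels are e, e, i — 3 nuclei, so 3 syllables.
σ1/σ2 boundary: just /b/ — single C goes to the following onset.
σ2/σ3 boundary: /fl/ is a licit onset in full, so it all attaches to the next syllable.

fwe.be.flikj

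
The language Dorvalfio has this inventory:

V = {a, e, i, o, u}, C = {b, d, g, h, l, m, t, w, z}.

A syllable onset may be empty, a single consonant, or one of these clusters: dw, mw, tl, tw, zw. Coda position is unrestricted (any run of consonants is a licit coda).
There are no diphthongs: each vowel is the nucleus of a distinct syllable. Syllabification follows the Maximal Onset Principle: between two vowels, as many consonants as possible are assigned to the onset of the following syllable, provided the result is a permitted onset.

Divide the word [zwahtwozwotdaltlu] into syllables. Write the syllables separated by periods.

zwah.two.zwot.dal.tlu

The vowels are a, o, o, a, u — 5 nuclei, so 5 syllables.
σ1/σ2 boundary: /htw/ splits as /h/ + /tw/ (/tw/ is the longest suffix that is a licit onset).
σ2/σ3 boundary: cluster /zw/ — /zw/ is itself a permitted onset, so the whole cluster goes right; preceding coda = ∅.
σ3/σ4 boundary: /td/ — longest licit onset from the right is /d/, leaving /t/ as coda.
σ4/σ5 boundary: /ltl/; trying suffixes from longest down, /tl/ is the first permitted one, so coda /l/ | onset /tl/.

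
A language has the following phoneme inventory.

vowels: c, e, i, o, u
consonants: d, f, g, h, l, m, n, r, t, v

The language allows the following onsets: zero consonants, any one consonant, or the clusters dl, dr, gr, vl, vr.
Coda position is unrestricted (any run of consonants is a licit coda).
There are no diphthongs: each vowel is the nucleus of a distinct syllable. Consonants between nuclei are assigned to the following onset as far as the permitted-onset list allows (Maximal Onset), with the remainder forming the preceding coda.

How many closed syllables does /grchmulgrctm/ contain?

3

The vowels are c, u, c — 3 nuclei, so 3 syllables.
σ1/σ2 boundary: /hm/; trying suffixes from longest down, /m/ is the first permitted one, so coda /h/ | onset /m/.
σ2/σ3 boundary: /lgr/ — longest licit onset from the right is /gr/, leaving /l/ as coda.
Syllabification: grch.mul.grctm.
Classifying each syllable: /grch/ (closed), /mul/ (closed), /grctm/ (closed).
Closed syllables: 3.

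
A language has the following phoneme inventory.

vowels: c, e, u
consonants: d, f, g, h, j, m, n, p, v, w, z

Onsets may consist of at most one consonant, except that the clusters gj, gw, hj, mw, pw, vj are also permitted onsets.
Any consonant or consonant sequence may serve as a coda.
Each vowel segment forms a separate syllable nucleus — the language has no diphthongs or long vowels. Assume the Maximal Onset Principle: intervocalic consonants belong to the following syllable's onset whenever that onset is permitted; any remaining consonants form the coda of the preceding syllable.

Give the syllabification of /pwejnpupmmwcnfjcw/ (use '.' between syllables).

pwejn.pupm.mwcnf.jcw

Nuclei (vowels): e, u, c, c → 4 syllables.
/e…u/ gap (V1→V2): cluster /jnp/ — the longest permitted-onset suffix is /p/; onset = /p/, preceding coda = /jn/.
/u…c/ gap (V2→V3): /pmmw/ — longest licit onset from the right is /mw/, leaving /pm/ as coda.
/c…c/ gap (V3→V4): cluster /nfj/ — the longest permitted-onset suffix is /j/; onset = /j/, preceding coda = /nf/.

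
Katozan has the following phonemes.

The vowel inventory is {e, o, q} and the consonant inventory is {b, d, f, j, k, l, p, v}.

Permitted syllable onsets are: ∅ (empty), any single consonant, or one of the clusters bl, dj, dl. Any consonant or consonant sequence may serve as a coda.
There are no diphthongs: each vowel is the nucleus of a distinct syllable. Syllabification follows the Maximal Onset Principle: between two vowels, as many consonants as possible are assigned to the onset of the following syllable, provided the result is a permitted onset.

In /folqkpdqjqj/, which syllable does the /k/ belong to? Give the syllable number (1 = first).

Vowels present: o, q, q, q; each is a nucleus, giving 4 syllables.
σ1/σ2 boundary: just /l/ — single C goes to the following onset.
σ2/σ3 boundary: /kpd/ — longest licit onset from the right is /d/, leaving /kp/ as coda.
σ3/σ4 boundary: /j/ is a single consonant, so it becomes the next onset.
So the parse is fo.lqkp.dq.jqj.
The /k/ is in the coda of syllable 2 (/lqkp/).

2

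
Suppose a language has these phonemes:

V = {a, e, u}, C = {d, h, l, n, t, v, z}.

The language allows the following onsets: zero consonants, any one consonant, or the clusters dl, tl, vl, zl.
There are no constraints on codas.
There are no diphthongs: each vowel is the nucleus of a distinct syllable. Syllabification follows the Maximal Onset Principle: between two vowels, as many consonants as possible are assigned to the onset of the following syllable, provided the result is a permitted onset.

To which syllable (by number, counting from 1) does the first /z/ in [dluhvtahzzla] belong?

2

Nuclei (vowels): u, a, a → 3 syllables.
Between /u/ (V1) and /a/ (V2): cluster /hvt/ — the longest permitted-onset suffix is /t/; onset = /t/, preceding coda = /hv/.
Between /a/ (V2) and /a/ (V3): cluster /hzzl/ — the longest permitted-onset suffix is /zl/; onset = /zl/, preceding coda = /hz/.
So the parse is dluhv.tahz.zla.
The first /z/ is in the coda of syllable 2 (/tahz/).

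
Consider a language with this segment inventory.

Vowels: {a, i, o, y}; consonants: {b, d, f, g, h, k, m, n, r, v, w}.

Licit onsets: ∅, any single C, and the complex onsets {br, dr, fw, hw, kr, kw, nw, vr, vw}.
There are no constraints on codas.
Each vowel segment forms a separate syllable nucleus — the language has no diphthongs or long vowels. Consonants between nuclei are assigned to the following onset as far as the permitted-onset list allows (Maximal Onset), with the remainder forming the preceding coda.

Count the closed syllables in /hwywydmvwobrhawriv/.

4

The vowels are y, y, o, a, i — 5 nuclei, so 5 syllables.
V1 /y/ – V2 /y/: just /w/ — single C goes to the following onset.
V2 /y/ – V3 /o/: /dmvw/ — longest licit onset from the right is /vw/, leaving /dm/ as coda.
V3 /o/ – V4 /a/: /brh/ splits as /br/ + /h/ (/h/ is the longest suffix that is a licit onset).
V4 /a/ – V5 /i/: /wr/; trying suffixes from longest down, /r/ is the first permitted one, so coda /w/ | onset /r/.
Syllabification: hwy.wydm.vwobr.haw.riv.
Classifying each syllable: /hwy/ (open), /wydm/ (closed), /vwobr/ (closed), /haw/ (closed), /riv/ (closed).
Closed syllables: 4.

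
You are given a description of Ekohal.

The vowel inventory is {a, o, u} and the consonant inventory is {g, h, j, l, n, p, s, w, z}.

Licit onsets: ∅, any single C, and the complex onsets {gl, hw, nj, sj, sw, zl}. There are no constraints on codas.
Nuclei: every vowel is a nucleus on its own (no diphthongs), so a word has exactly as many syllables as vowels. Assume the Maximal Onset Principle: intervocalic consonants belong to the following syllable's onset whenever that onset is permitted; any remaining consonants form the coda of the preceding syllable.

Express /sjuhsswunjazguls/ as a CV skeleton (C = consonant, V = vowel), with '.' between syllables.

Vowels present: u, u, a, u; each is a nucleus, giving 4 syllables.
σ1/σ2 boundary: /hssw/; trying suffixes from longest down, /sw/ is the first permitted one, so coda /hs/ | onset /sw/.
σ2/σ3 boundary: cluster /nj/ — /nj/ is itself a permitted onset, so the whole cluster goes right; preceding coda = ∅.
σ3/σ4 boundary: cluster /zg/ — the longest permitted-onset suffix is /g/; onset = /g/, preceding coda = /z/.
Result: sjuhs.swu.njaz.guls.
Mapping each syllable to C/V: /sjuhs/ → CCVCC, /swu/ → CCV, /njaz/ → CCVC, /guls/ → CVCC.

CCVCC.CCV.CCVC.CVCC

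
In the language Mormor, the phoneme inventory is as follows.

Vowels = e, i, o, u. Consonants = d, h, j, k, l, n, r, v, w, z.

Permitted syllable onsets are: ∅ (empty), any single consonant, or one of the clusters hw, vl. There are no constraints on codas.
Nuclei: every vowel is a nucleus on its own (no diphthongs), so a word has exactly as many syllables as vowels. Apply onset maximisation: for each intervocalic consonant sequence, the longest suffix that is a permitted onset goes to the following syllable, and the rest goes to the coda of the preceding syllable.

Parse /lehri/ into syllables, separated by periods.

leh.ri

Nuclei (vowels): e, i → 2 syllables.
V1 /e/ – V2 /i/: cluster /hr/ — the longest permitted-onset suffix is /r/; onset = /r/, preceding coda = /h/.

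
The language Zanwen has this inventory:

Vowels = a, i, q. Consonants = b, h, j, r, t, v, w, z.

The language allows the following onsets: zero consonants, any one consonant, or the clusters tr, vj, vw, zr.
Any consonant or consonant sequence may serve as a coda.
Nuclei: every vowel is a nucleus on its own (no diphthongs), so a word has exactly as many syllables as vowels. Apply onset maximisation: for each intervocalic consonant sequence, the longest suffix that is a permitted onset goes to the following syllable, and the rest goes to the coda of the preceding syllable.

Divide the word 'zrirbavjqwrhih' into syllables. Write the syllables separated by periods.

zrir.ba.vjqwr.hih

Nuclei (vowels): i, a, q, i → 4 syllables.
σ1/σ2 boundary: cluster /rb/ — the longest permitted-onset suffix is /b/; onset = /b/, preceding coda = /r/.
σ2/σ3 boundary: cluster /vj/ — /vj/ is itself a permitted onset, so the whole cluster goes right; preceding coda = ∅.
σ3/σ4 boundary: cluster /wrh/ — the longest permitted-onset suffix is /h/; onset = /h/, preceding coda = /wr/.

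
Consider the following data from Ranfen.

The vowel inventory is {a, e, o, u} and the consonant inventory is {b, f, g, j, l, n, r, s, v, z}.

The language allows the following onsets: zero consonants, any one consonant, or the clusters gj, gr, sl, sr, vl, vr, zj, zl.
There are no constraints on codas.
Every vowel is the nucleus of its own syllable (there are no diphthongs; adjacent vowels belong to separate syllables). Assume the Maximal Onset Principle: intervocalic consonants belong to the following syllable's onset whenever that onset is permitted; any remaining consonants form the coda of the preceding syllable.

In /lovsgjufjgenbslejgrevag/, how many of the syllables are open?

Vowels present: o, u, e, e, e, a; each is a nucleus, giving 6 syllables.
Between /o/ (V1) and /u/ (V2): cluster /vsgj/ — the longest permitted-onset suffix is /gj/; onset = /gj/, preceding coda = /vs/.
Between /u/ (V2) and /e/ (V3): cluster /fjg/ — the longest permitted-onset suffix is /g/; onset = /g/, preceding coda = /fj/.
Between /e/ (V3) and /e/ (V4): cluster /nbsl/ — the longest permitted-onset suffix is /sl/; onset = /sl/, preceding coda = /nb/.
Between /e/ (V4) and /e/ (V5): /jgr/; trying suffixes from longest down, /gr/ is the first permitted one, so coda /j/ | onset /gr/.
Between /e/ (V5) and /a/ (V6): /v/ → onset of the next syllable (single consonants are always licit onsets).
Syllabification: lovs.gjufj.genb.slej.gre.vag.
Classifying each syllable: /lovs/ (closed), /gjufj/ (closed), /genb/ (closed), /slej/ (closed), /gre/ (open), /vag/ (closed).
Open syllables: 1.

1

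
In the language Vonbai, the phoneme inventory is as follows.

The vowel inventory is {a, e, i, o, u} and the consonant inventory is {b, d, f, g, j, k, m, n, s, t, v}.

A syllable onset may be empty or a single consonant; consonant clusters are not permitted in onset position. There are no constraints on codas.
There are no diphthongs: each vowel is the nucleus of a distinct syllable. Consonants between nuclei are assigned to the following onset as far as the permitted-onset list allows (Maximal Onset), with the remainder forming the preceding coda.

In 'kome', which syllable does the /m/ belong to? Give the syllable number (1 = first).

2

The vowels are o, e — 2 nuclei, so 2 syllables.
σ1/σ2 boundary: /m/ → onset of the next syllable (single consonants are always licit onsets).
Putting it together: ko.me.
The /m/ is in the onset of syllable 2 (/me/).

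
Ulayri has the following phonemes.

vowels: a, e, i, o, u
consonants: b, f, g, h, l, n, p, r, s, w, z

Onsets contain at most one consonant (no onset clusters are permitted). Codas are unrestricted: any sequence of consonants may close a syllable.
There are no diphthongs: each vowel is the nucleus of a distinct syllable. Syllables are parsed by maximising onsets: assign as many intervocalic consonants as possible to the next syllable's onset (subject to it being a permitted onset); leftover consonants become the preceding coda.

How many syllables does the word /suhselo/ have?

3

Nuclei (vowels): u, e, o → 3 syllables.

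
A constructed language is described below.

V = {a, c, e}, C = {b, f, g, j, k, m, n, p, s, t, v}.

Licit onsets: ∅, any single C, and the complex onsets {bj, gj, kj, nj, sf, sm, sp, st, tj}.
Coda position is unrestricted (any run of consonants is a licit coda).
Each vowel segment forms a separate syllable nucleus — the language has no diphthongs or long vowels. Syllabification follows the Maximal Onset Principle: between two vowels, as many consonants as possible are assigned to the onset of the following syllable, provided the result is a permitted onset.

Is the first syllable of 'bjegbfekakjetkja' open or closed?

closed

Nuclei (vowels): e, e, a, e, a → 5 syllables.
σ1/σ2 boundary: /gbf/ splits as /gb/ + /f/ (/f/ is the longest suffix that is a licit onset).
σ2/σ3 boundary: just /k/ — single C goes to the following onset.
σ3/σ4 boundary: cluster /kj/ — /kj/ is itself a permitted onset, so the whole cluster goes right; preceding coda = ∅.
σ4/σ5 boundary: cluster /tkj/ — the longest permitted-onset suffix is /kj/; onset = /kj/, preceding coda = /t/.
Putting it together: bjegb.fe.ka.kjet.kja.
Syllable 1 is /bjegb/ with coda /gb/, so it is closed.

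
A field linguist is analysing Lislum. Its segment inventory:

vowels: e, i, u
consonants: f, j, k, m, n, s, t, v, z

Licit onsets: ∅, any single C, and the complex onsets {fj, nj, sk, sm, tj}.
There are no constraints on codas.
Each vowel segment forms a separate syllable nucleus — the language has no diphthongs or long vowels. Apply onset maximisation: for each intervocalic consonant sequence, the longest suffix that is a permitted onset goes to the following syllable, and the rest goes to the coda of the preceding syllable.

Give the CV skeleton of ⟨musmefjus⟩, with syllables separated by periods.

Vowels present: u, e, u; each is a nucleus, giving 3 syllables.
σ1/σ2 boundary: /sm/ — entire cluster is a permitted onset → onset /sm/, coda ∅.
σ2/σ3 boundary: /fj/ — entire cluster is a permitted onset → onset /fj/, coda ∅.
Putting it together: mu.sme.fjus.
Mapping each syllable to C/V: /mu/ → CV, /sme/ → CCV, /fjus/ → CCVC.

CV.CCV.CCVC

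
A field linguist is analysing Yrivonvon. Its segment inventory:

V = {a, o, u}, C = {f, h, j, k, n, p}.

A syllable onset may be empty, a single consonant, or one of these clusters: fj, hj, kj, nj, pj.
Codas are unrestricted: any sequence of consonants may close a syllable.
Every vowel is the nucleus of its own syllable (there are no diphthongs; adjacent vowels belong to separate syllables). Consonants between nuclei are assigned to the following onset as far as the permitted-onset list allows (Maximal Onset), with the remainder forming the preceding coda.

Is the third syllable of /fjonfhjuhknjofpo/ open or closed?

closed

Vowels present: o, u, o, o; each is a nucleus, giving 4 syllables.
σ1/σ2 boundary: /nfhj/; trying suffixes from longest down, /hj/ is the first permitted one, so coda /nf/ | onset /hj/.
σ2/σ3 boundary: /hknj/; trying suffixes from longest down, /nj/ is the first permitted one, so coda /hk/ | onset /nj/.
σ3/σ4 boundary: /fp/; trying suffixes from longest down, /p/ is the first permitted one, so coda /f/ | onset /p/.
So the parse is fjonf.hjuhk.njof.po.
Syllable 3 is /njof/ with coda /f/, so it is closed.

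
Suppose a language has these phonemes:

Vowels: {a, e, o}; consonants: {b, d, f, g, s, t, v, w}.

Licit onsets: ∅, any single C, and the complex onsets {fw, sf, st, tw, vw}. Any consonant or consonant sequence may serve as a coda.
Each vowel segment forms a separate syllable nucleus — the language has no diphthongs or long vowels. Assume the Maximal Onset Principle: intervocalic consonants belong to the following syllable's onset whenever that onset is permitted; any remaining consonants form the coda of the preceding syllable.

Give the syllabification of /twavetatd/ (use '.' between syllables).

twa.ve.tatd

Nuclei (vowels): a, e, a → 3 syllables.
V1 /a/ – V2 /e/: just /v/ — single C goes to the following onset.
V2 /e/ – V3 /a/: just /t/ — single C goes to the following onset.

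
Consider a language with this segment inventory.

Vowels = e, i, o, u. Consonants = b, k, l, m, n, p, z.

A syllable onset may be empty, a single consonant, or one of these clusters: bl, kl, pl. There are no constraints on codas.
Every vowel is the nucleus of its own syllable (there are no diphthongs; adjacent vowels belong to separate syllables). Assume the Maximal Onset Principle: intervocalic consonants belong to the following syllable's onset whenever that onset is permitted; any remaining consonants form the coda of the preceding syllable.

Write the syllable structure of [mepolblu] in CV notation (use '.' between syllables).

CV.CVC.CCV

The vowels are e, o, u — 3 nuclei, so 3 syllables.
Between /e/ (V1) and /o/ (V2): just /p/ — single C goes to the following onset.
Between /o/ (V2) and /u/ (V3): /lbl/; trying suffixes from longest down, /bl/ is the first permitted one, so coda /l/ | onset /bl/.
Syllabification: me.pol.blu.
Mapping each syllable to C/V: /me/ → CV, /pol/ → CVC, /blu/ → CCV.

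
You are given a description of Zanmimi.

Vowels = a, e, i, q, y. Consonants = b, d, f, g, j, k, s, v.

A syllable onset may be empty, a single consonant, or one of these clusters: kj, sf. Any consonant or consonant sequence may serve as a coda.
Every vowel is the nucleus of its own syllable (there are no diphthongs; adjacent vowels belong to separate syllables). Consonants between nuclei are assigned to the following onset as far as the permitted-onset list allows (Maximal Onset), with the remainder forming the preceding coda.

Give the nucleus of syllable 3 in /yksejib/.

i

The vowels are y, e, i — 3 nuclei, so 3 syllables.
The third nucleus (vowel 3 from the left) is /i/.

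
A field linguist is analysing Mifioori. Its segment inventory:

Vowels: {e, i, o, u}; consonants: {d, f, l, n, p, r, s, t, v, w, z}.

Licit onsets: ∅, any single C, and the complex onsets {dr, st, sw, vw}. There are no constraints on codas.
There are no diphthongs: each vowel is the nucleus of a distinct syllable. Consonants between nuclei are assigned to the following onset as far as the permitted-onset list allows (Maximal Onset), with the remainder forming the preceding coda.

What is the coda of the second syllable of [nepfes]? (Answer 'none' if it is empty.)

Vowels present: e, e; each is a nucleus, giving 2 syllables.
/e…e/ gap (V1→V2): /pf/; trying suffixes from longest down, /f/ is the first permitted one, so coda /p/ | onset /f/.
So the parse is nep.fes.
Syllable 2 is /fes/: onset /f/, nucleus /e/, coda /s/.

s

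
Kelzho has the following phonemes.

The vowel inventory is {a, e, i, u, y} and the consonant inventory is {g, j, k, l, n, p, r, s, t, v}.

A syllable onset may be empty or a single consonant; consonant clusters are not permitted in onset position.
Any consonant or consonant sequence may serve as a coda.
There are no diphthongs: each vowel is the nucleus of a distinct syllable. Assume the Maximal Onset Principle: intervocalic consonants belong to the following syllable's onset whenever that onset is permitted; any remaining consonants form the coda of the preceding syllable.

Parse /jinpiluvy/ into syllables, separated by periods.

The vowels are i, i, u, y — 4 nuclei, so 4 syllables.
/i…i/ gap (V1→V2): /np/; trying suffixes from longest down, /p/ is the first permitted one, so coda /n/ | onset /p/.
/i…u/ gap (V2→V3): /l/ is a single consonant, so it becomes the next onset.
/u…y/ gap (V3→V4): /v/ → onset of the next syllable (single consonants are always licit onsets).

jin.pi.lu.vy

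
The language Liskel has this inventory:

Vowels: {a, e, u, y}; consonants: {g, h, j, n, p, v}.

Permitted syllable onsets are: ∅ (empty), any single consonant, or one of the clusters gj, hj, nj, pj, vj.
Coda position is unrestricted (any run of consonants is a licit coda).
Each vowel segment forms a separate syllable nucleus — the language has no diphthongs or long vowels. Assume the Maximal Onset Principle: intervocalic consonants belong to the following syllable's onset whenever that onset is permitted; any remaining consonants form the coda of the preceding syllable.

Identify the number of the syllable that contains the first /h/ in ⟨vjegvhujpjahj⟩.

2

Nuclei (vowels): e, u, a → 3 syllables.
σ1/σ2 boundary: /gvh/ — longest licit onset from the right is /h/, leaving /gv/ as coda.
σ2/σ3 boundary: /jpj/ splits as /j/ + /pj/ (/pj/ is the longest suffix that is a licit onset).
Result: vjegv.huj.pjahj.
The first /h/ is in the onset of syllable 2 (/huj/).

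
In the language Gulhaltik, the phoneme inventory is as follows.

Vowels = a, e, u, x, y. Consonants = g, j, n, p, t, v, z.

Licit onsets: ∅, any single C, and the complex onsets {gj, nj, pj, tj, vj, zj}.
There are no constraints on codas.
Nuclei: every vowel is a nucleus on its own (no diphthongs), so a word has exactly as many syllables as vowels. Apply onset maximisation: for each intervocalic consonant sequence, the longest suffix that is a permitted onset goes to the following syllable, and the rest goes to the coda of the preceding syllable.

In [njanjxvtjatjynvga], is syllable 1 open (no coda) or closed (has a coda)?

open

Vowels present: a, x, a, y, a; each is a nucleus, giving 5 syllables.
/a…x/ gap (V1→V2): /nj/ is a licit onset in full, so it all attaches to the next syllable.
/x…a/ gap (V2→V3): /vtj/; trying suffixes from longest down, /tj/ is the first permitted one, so coda /v/ | onset /tj/.
/a…y/ gap (V3→V4): /tj/ is a licit onset in full, so it all attaches to the next syllable.
/y…a/ gap (V4→V5): cluster /nvg/ — the longest permitted-onset suffix is /g/; onset = /g/, preceding coda = /nv/.
Result: nja.njxv.tja.tjynv.ga.
Syllable 1 is /nja/; it ends in its nucleus with no coda, so it is open.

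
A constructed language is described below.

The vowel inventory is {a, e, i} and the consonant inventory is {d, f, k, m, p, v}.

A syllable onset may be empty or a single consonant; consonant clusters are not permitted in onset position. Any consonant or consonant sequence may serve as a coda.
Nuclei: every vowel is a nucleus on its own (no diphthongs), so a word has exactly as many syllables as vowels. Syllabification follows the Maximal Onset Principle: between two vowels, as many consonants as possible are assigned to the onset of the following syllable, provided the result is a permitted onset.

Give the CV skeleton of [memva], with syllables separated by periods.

Nuclei (vowels): e, a → 2 syllables.
σ1/σ2 boundary: cluster /mv/ — the longest permitted-onset suffix is /v/; onset = /v/, preceding coda = /m/.
Syllabification: mem.va.
Mapping each syllable to C/V: /mem/ → CVC, /va/ → CV.

CVC.CV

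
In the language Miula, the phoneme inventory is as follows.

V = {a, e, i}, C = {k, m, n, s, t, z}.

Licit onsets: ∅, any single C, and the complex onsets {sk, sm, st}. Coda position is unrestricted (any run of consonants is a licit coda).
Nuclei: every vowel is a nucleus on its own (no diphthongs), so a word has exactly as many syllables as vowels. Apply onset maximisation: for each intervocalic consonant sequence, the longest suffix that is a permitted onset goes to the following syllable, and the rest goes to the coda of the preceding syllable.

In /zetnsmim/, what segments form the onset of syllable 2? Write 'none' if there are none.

sm

Nuclei (vowels): e, i → 2 syllables.
σ1/σ2 boundary: /tnsm/; trying suffixes from longest down, /sm/ is the first permitted one, so coda /tn/ | onset /sm/.
Putting it together: zetn.smim.
Syllable 2 is /smim/: onset /sm/, nucleus /i/, coda /m/.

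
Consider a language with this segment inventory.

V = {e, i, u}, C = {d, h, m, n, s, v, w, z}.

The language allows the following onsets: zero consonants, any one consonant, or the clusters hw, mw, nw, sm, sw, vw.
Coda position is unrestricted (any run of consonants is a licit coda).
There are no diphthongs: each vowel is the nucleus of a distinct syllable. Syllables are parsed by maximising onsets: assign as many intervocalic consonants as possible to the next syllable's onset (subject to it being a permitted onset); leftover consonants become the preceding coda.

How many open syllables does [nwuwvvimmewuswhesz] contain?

The vowels are u, i, e, u, e — 5 nuclei, so 5 syllables.
σ1/σ2 boundary: /wvv/; trying suffixes from longest down, /v/ is the first permitted one, so coda /wv/ | onset /v/.
σ2/σ3 boundary: /mm/; trying suffixes from longest down, /m/ is the first permitted one, so coda /m/ | onset /m/.
σ3/σ4 boundary: just /w/ — single C goes to the following onset.
σ4/σ5 boundary: /swh/ splits as /sw/ + /h/ (/h/ is the longest suffix that is a licit onset).
Syllabification: nwuwv.vim.me.wusw.hesz.
Classifying each syllable: /nwuwv/ (closed), /vim/ (closed), /me/ (open), /wusw/ (closed), /hesz/ (closed).
Open syllables: 1.

1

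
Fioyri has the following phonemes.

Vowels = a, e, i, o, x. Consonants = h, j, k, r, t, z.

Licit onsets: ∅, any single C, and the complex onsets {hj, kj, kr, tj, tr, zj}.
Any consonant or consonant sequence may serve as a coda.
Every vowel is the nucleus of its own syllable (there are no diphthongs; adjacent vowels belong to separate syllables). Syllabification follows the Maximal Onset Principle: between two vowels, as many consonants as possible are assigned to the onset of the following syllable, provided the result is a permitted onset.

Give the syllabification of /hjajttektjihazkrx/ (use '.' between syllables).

hjajt.tek.tji.haz.krx

The vowels are a, e, i, a, x — 5 nuclei, so 5 syllables.
Between /a/ (V1) and /e/ (V2): /jtt/ — longest licit onset from the right is /t/, leaving /jt/ as coda.
Between /e/ (V2) and /i/ (V3): /ktj/; trying suffixes from longest down, /tj/ is the first permitted one, so coda /k/ | onset /tj/.
Between /i/ (V3) and /a/ (V4): just /h/ — single C goes to the following onset.
Between /a/ (V4) and /x/ (V5): cluster /zkr/ — the longest permitted-onset suffix is /kr/; onset = /kr/, preceding coda = /z/.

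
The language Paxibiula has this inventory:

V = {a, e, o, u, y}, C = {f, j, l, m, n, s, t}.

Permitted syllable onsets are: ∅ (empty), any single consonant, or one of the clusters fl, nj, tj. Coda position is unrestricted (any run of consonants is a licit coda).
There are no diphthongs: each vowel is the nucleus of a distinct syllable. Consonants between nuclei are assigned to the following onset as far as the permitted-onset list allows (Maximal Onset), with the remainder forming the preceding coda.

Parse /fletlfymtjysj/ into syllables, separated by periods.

Nuclei (vowels): e, y, y → 3 syllables.
/e…y/ gap (V1→V2): cluster /tlf/ — the longest permitted-onset suffix is /f/; onset = /f/, preceding coda = /tl/.
/y…y/ gap (V2→V3): /mtj/ — longest licit onset from the right is /tj/, leaving /m/ as coda.

fletl.fym.tjysj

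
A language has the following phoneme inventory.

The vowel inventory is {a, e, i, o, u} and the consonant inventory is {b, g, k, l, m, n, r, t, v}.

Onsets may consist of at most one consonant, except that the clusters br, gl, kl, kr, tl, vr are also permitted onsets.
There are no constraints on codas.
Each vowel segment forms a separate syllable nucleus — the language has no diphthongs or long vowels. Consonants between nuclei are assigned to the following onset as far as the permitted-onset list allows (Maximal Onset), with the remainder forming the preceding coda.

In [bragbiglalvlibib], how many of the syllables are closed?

3

Nuclei (vowels): a, i, a, i, i → 5 syllables.
σ1/σ2 boundary: /gb/; trying suffixes from longest down, /b/ is the first permitted one, so coda /g/ | onset /b/.
σ2/σ3 boundary: /gl/ is a licit onset in full, so it all attaches to the next syllable.
σ3/σ4 boundary: cluster /lvl/ — the longest permitted-onset suffix is /l/; onset = /l/, preceding coda = /lv/.
σ4/σ5 boundary: just /b/ — single C goes to the following onset.
Result: brag.bi.glalv.li.bib.
Classifying each syllable: /brag/ (closed), /bi/ (open), /glalv/ (closed), /li/ (open), /bib/ (closed).
Closed syllables: 3.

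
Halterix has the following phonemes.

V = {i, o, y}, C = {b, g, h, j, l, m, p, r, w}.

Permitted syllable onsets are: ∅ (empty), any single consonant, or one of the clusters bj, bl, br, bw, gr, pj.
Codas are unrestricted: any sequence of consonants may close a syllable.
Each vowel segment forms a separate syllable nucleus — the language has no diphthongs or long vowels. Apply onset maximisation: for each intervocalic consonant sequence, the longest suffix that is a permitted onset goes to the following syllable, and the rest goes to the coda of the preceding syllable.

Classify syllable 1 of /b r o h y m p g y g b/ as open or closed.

Vowels present: o, y, y; each is a nucleus, giving 3 syllables.
σ1/σ2 boundary: /h/ → onset of the next syllable (single consonants are always licit onsets).
σ2/σ3 boundary: /mpg/ splits as /mp/ + /g/ (/g/ is the longest suffix that is a licit onset).
So the parse is bro.hymp.gygb.
Syllable 1 is /bro/; it ends in its nucleus with no coda, so it is open.

open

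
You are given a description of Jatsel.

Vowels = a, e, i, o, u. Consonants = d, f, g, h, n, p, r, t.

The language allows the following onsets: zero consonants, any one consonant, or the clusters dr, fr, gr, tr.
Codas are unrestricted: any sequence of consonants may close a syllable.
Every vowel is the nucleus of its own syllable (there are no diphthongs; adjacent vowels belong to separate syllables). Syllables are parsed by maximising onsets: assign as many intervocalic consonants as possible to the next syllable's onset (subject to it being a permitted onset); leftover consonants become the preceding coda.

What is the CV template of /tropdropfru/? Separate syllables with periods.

CCVC.CCVC.CCV

Nuclei (vowels): o, o, u → 3 syllables.
σ1/σ2 boundary: /pdr/ splits as /p/ + /dr/ (/dr/ is the longest suffix that is a licit onset).
σ2/σ3 boundary: /pfr/; trying suffixes from longest down, /fr/ is the first permitted one, so coda /p/ | onset /fr/.
Putting it together: trop.drop.fru.
Mapping each syllable to C/V: /trop/ → CCVC, /drop/ → CCVC, /fru/ → CCV.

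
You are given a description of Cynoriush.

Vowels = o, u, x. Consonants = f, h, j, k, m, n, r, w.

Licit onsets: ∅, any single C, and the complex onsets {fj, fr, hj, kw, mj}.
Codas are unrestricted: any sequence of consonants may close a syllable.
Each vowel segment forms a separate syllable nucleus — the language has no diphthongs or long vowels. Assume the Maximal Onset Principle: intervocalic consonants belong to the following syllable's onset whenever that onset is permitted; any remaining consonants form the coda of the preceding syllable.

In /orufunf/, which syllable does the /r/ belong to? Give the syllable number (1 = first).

2

Vowels present: o, u, u; each is a nucleus, giving 3 syllables.
Between /o/ (V1) and /u/ (V2): /r/ → onset of the next syllable (single consonants are always licit onsets).
Between /u/ (V2) and /u/ (V3): /f/ → onset of the next syllable (single consonants are always licit onsets).
Syllabification: o.ru.funf.
The /r/ is in the onset of syllable 2 (/ru/).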